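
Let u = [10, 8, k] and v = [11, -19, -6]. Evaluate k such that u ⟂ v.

-7

u · v = 10·11 + 8·(-19) + k·(-6) = -42 - 6k
Set equal to 0: -6k = 42, so k = -7.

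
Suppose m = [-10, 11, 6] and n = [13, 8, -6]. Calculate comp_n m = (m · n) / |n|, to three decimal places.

-4.756

m · n = (-10)·13 + 11·8 + 6·(-6) = -130 + 88 - 36 = -78
|n| = √(169 + 64 + 36) = √269 ≈ 16.4012
comp_n m = -78 / √269 ≈ -4.756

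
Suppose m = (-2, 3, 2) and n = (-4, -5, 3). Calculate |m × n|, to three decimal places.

i: 3·3 - 2·(-5) = 9 - (-10) = 19
j: 2·(-4) - (-2)·3 = -8 - (-6) = -2
k: (-2)·(-5) - 3·(-4) = 10 - (-12) = 22
m × n = (19, -2, 22)
|m × n| = √(19² + (-2)² + 22²) = √849 ≈ 29.1376

29.138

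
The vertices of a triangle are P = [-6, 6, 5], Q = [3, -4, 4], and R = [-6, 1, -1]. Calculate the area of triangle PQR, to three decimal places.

PQ = (9, -10, -1),  PR = (0, -5, -6)
i: (-10)·(-6) - (-1)·(-5) = 60 - 5 = 55
j: (-1)·0 - 9·(-6) = 0 - (-54) = 54
k: 9·(-5) - (-10)·0 = -45 - 0 = -45
PQ × PR = (55, 54, -45)
|PQ × PR| = √7966 ≈ 89.2525
area = ½ · 89.2525 ≈ 44.626

44.626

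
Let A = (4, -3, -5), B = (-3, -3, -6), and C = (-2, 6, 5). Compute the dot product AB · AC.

AB = B − A = (-7, 0, -1)
AC = C − A = (-6, 9, 10)
AB · AC = (-7)·(-6) + 0·9 + (-1)·10 = 42 + 0 - 10 = 32

32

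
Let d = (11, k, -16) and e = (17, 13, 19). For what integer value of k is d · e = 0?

d · e = 11·17 + k·13 + (-16)·19 = -117 + 13k
Set equal to 0: 13k = 117, so k = 9.

9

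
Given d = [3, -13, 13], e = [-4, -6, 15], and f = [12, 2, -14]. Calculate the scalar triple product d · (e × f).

-618

e × f:
i: (-6)·(-14) - 15·2 = 84 - 30 = 54
j: 15·12 - (-4)·(-14) = 180 - 56 = 124
k: (-4)·2 - (-6)·12 = -8 - (-72) = 64
e × f = (54, 124, 64)
d · (e × f) = 3·54 + (-13)·124 + 13·64 = 162 - 1612 + 832 = -618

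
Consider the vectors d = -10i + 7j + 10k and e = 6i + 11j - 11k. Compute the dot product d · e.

-93

d · e = (-10)·6 + 7·11 + 10·(-11) = -60 + 77 - 110 = -93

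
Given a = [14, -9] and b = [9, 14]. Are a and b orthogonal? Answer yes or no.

yes

a · b = 14·9 + (-9)·14 = 126 - 126 = 0
Zero, so the vectors are orthogonal.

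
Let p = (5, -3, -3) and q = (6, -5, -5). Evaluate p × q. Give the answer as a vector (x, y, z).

i: (-3)·(-5) - (-3)·(-5) = 15 - 15 = 0
j: (-3)·6 - 5·(-5) = -18 - (-25) = 7
k: 5·(-5) - (-3)·6 = -25 - (-18) = -7
p × q = (0, 7, -7)

(0, 7, -7)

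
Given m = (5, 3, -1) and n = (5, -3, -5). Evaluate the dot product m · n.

21

m · n = 5·5 + 3·(-3) + (-1)·(-5) = 25 - 9 + 5 = 21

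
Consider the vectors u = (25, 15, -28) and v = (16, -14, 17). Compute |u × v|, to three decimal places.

1062.543

i: 15·17 - (-28)·(-14) = 255 - 392 = -137
j: (-28)·16 - 25·17 = -448 - 425 = -873
k: 25·(-14) - 15·16 = -350 - 240 = -590
u × v = (-137, -873, -590)
|u × v| = √((-137)² + (-873)² + (-590)²) = √1128998 ≈ 1062.5432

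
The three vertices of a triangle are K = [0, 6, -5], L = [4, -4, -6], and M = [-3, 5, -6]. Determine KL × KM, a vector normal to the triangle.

KL = (4, -10, -1)
KM = (-3, -1, -1)
i: (-10)·(-1) - (-1)·(-1) = 10 - 1 = 9
j: (-1)·(-3) - 4·(-1) = 3 - (-4) = 7
k: 4·(-1) - (-10)·(-3) = -4 - 30 = -34
KL × KM = (9, 7, -34)

(9, 7, -34)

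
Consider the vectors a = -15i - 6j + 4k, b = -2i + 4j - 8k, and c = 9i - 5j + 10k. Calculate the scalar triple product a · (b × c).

208

b × c:
i: 4·10 - (-8)·(-5) = 40 - 40 = 0
j: (-8)·9 - (-2)·10 = -72 - (-20) = -52
k: (-2)·(-5) - 4·9 = 10 - 36 = -26
b × c = (0, -52, -26)
a · (b × c) = (-15)·0 + (-6)·(-52) + 4·(-26) = 0 + 312 - 104 = 208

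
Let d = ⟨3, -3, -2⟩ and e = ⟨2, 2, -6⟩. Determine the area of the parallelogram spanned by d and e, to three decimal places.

28.705

i: (-3)·(-6) - (-2)·2 = 18 - (-4) = 22
j: (-2)·2 - 3·(-6) = -4 - (-18) = 14
k: 3·2 - (-3)·2 = 6 - (-6) = 12
d × e = (22, 14, 12)
|d × e| = √(22² + 14² + 12²) = √824 ≈ 28.7054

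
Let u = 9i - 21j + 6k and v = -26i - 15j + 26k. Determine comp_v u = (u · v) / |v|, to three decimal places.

u · v = 9·(-26) + (-21)·(-15) + 6·26 = -234 + 315 + 156 = 237
|v| = √(676 + 225 + 676) = √1577 ≈ 39.7115
comp_v u = 237 / √1577 ≈ 5.968

5.968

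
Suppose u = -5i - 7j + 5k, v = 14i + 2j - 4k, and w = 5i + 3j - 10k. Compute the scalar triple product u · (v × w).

v × w:
i: 2·(-10) - (-4)·3 = -20 - (-12) = -8
j: (-4)·5 - 14·(-10) = -20 - (-140) = 120
k: 14·3 - 2·5 = 42 - 10 = 32
v × w = (-8, 120, 32)
u · (v × w) = (-5)·(-8) + (-7)·120 + 5·32 = 40 - 840 + 160 = -640

-640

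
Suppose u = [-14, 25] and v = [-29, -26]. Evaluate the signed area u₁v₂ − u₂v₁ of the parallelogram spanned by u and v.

(-14)·(-26) - 25·(-29) = 364 - (-725) = 1089

1089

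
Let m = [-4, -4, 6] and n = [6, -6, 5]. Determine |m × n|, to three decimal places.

75.472

i: (-4)·5 - 6·(-6) = -20 - (-36) = 16
j: 6·6 - (-4)·5 = 36 - (-20) = 56
k: (-4)·(-6) - (-4)·6 = 24 - (-24) = 48
m × n = (16, 56, 48)
|m × n| = √(16² + 56² + 48²) = √5696 ≈ 75.4718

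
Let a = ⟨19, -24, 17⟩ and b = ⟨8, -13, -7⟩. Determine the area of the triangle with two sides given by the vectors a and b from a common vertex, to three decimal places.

238.069

i: (-24)·(-7) - 17·(-13) = 168 - (-221) = 389
j: 17·8 - 19·(-7) = 136 - (-133) = 269
k: 19·(-13) - (-24)·8 = -247 - (-192) = -55
a × b = (389, 269, -55)
|a × b| = √(389² + 269² + (-55)²) = √226707 ≈ 476.1376
area = ½ · 476.1376 ≈ 238.069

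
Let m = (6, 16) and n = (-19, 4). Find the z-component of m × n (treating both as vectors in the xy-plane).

6·4 - 16·(-19) = 24 - (-304) = 328

328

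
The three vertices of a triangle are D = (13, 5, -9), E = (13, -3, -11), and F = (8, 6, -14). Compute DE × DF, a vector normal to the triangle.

DE = (0, -8, -2)
DF = (-5, 1, -5)
i: (-8)·(-5) - (-2)·1 = 40 - (-2) = 42
j: (-2)·(-5) - 0·(-5) = 10 - 0 = 10
k: 0·1 - (-8)·(-5) = 0 - 40 = -40
DE × DF = (42, 10, -40)

(42, 10, -40)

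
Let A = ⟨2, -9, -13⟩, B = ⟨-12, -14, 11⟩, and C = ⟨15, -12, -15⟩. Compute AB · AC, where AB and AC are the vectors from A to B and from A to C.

AB = B − A = (-14, -5, 24)
AC = C − A = (13, -3, -2)
AB · AC = (-14)·13 + (-5)·(-3) + 24·(-2) = -182 + 15 - 48 = -215

-215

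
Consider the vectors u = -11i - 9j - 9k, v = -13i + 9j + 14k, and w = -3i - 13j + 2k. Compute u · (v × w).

v × w:
i: 9·2 - 14·(-13) = 18 - (-182) = 200
j: 14·(-3) - (-13)·2 = -42 - (-26) = -16
k: (-13)·(-13) - 9·(-3) = 169 - (-27) = 196
v × w = (200, -16, 196)
u · (v × w) = (-11)·200 + (-9)·(-16) + (-9)·196 = -2200 + 144 - 1764 = -3820

-3820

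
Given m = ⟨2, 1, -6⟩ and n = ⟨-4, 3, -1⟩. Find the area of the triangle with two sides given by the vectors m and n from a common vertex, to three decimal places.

i: 1·(-1) - (-6)·3 = -1 - (-18) = 17
j: (-6)·(-4) - 2·(-1) = 24 - (-2) = 26
k: 2·3 - 1·(-4) = 6 - (-4) = 10
m × n = (17, 26, 10)
|m × n| = √(17² + 26² + 10²) = √1065 ≈ 32.6343
area = ½ · 32.6343 ≈ 16.317

16.317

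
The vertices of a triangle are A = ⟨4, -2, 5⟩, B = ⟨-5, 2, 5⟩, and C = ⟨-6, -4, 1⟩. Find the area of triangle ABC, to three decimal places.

35.057

AB = (-9, 4, 0),  AC = (-10, -2, -4)
i: 4·(-4) - 0·(-2) = -16 - 0 = -16
j: 0·(-10) - (-9)·(-4) = 0 - 36 = -36
k: (-9)·(-2) - 4·(-10) = 18 - (-40) = 58
AB × AC = (-16, -36, 58)
|AB × AC| = √4916 ≈ 70.1142
area = ½ · 70.1142 ≈ 35.057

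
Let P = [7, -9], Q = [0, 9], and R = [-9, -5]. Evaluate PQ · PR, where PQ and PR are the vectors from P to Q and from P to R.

PQ = Q − P = (-7, 18)
PR = R − P = (-16, 4)
PQ · PR = (-7)·(-16) + 18·4 = 112 + 72 = 184

184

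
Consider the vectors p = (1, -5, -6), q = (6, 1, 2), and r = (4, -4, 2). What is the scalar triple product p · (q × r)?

198

q × r:
i: 1·2 - 2·(-4) = 2 - (-8) = 10
j: 2·4 - 6·2 = 8 - 12 = -4
k: 6·(-4) - 1·4 = -24 - 4 = -28
q × r = (10, -4, -28)
p · (q × r) = 1·10 + (-5)·(-4) + (-6)·(-28) = 10 + 20 + 168 = 198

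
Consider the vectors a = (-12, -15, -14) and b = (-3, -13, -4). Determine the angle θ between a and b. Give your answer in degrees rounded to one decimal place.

a · b = (-12)·(-3) + (-15)·(-13) + (-14)·(-4) = 36 + 195 + 56 = 287
|a|² = 144 + 225 + 196 = 565,  |a| = √565 ≈ 23.769729
|b|² = 9 + 169 + 16 = 194,  |b| = √194 ≈ 13.928388
cos θ = 287 / (23.769729 · 13.928388) ≈ 0.86688
θ = arccos(0.86688) ≈ 29.9°

29.9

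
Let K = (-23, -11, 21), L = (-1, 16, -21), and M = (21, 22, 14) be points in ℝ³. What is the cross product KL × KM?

(1197, -1694, -462)

KL = (22, 27, -42)
KM = (44, 33, -7)
i: 27·(-7) - (-42)·33 = -189 - (-1386) = 1197
j: (-42)·44 - 22·(-7) = -1848 - (-154) = -1694
k: 22·33 - 27·44 = 726 - 1188 = -462
KL × KM = (1197, -1694, -462)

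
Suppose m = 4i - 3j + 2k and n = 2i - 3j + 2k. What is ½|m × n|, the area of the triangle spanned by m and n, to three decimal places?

i: (-3)·2 - 2·(-3) = -6 - (-6) = 0
j: 2·2 - 4·2 = 4 - 8 = -4
k: 4·(-3) - (-3)·2 = -12 - (-6) = -6
m × n = (0, -4, -6)
|m × n| = √(0² + (-4)² + (-6)²) = √52 ≈ 7.2111
area = ½ · 7.2111 ≈ 3.606

3.606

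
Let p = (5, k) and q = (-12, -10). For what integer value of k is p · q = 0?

p · q = 5·(-12) + k·(-10) = -60 - 10k
Set equal to 0: -10k = 60, so k = -6.

-6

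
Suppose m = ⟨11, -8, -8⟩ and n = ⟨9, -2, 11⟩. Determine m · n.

m · n = 11·9 + (-8)·(-2) + (-8)·11 = 99 + 16 - 88 = 27

27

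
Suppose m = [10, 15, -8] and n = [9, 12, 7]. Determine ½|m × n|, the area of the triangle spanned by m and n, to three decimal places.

123.278

i: 15·7 - (-8)·12 = 105 - (-96) = 201
j: (-8)·9 - 10·7 = -72 - 70 = -142
k: 10·12 - 15·9 = 120 - 135 = -15
m × n = (201, -142, -15)
|m × n| = √(201² + (-142)² + (-15)²) = √60790 ≈ 246.5563
area = ½ · 246.5563 ≈ 123.278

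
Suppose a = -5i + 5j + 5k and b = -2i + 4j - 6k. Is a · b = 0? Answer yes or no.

a · b = (-5)·(-2) + 5·4 + 5·(-6) = 10 + 20 - 30 = 0
Zero, so the vectors are orthogonal.

yes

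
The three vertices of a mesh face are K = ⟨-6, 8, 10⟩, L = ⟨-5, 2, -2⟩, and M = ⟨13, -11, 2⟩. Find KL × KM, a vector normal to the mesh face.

KL = (1, -6, -12)
KM = (19, -19, -8)
i: (-6)·(-8) - (-12)·(-19) = 48 - 228 = -180
j: (-12)·19 - 1·(-8) = -228 - (-8) = -220
k: 1·(-19) - (-6)·19 = -19 - (-114) = 95
KL × KM = (-180, -220, 95)

(-180, -220, 95)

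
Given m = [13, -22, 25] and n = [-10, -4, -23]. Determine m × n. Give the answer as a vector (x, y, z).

i: (-22)·(-23) - 25·(-4) = 506 - (-100) = 606
j: 25·(-10) - 13·(-23) = -250 - (-299) = 49
k: 13·(-4) - (-22)·(-10) = -52 - 220 = -272
m × n = (606, 49, -272)

(606, 49, -272)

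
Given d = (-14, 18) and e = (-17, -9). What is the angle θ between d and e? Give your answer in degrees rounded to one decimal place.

80.0

d · e = (-14)·(-17) + 18·(-9) = 238 - 162 = 76
|d|² = 196 + 324 = 520,  |d| = √520 ≈ 22.803509
|e|² = 289 + 81 = 370,  |e| = √370 ≈ 19.235384
cos θ = 76 / (22.803509 · 19.235384) ≈ 0.17327
θ = arccos(0.17327) ≈ 80.0°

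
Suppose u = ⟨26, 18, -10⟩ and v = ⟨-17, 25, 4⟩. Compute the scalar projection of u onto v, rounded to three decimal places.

u · v = 26·(-17) + 18·25 + (-10)·4 = -442 + 450 - 40 = -32
|v| = √(289 + 625 + 16) = √930 ≈ 30.4959
comp_v u = -32 / √930 ≈ -1.049

-1.049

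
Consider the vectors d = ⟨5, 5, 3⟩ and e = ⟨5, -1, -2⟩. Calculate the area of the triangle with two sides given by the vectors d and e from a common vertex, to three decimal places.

i: 5·(-2) - 3·(-1) = -10 - (-3) = -7
j: 3·5 - 5·(-2) = 15 - (-10) = 25
k: 5·(-1) - 5·5 = -5 - 25 = -30
d × e = (-7, 25, -30)
|d × e| = √((-7)² + 25² + (-30)²) = √1574 ≈ 39.6737
area = ½ · 39.6737 ≈ 19.837

19.837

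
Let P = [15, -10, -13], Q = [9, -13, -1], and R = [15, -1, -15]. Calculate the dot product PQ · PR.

PQ = Q − P = (-6, -3, 12)
PR = R − P = (0, 9, -2)
PQ · PR = (-6)·0 + (-3)·9 + 12·(-2) = 0 - 27 - 24 = -51

-51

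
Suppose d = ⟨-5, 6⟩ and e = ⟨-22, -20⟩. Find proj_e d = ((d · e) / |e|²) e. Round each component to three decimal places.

d · e = (-5)·(-22) + 6·(-20) = 110 - 120 = -10
|e|² = 484 + 400 = 884
proj_e d = (-10/884) · (-22, -20) ≈ (0.249, 0.226)

(0.249, 0.226)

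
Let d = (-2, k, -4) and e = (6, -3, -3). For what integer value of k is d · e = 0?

d · e = (-2)·6 + k·(-3) + (-4)·(-3) = 0 - 3k
Set equal to 0: -3k = 0, so k = 0.

0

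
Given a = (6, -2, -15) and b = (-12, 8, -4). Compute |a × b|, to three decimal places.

i: (-2)·(-4) - (-15)·8 = 8 - (-120) = 128
j: (-15)·(-12) - 6·(-4) = 180 - (-24) = 204
k: 6·8 - (-2)·(-12) = 48 - 24 = 24
a × b = (128, 204, 24)
|a × b| = √(128² + 204² + 24²) = √58576 ≈ 242.0248

242.025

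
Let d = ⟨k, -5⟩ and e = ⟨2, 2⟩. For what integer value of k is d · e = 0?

5

d · e = k·2 + (-5)·2 = -10 + 2k
Set equal to 0: 2k = 10, so k = 5.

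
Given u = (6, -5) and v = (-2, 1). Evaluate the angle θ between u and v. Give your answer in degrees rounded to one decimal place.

166.8

u · v = 6·(-2) + (-5)·1 = -12 - 5 = -17
|u|² = 36 + 25 = 61,  |u| = √61 ≈ 7.810250
|v|² = 4 + 1 = 5,  |v| = √5 ≈ 2.236068
cos θ = -17 / (7.810250 · 2.236068) ≈ -0.97342
θ = arccos(-0.97342) ≈ 166.8°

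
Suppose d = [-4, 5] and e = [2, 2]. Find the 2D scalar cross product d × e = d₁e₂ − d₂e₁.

-18

(-4)·2 - 5·2 = -8 - 10 = -18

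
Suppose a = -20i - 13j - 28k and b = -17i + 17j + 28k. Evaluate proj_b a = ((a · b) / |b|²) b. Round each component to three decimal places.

a · b = (-20)·(-17) + (-13)·17 + (-28)·28 = 340 - 221 - 784 = -665
|b|² = 289 + 289 + 784 = 1362
proj_b a = (-665/1362) · (-17, 17, 28) ≈ (8.300, -8.300, -13.671)

(8.300, -8.300, -13.671)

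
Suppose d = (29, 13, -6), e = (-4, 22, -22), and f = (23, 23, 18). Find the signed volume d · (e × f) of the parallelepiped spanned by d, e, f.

e × f:
i: 22·18 - (-22)·23 = 396 - (-506) = 902
j: (-22)·23 - (-4)·18 = -506 - (-72) = -434
k: (-4)·23 - 22·23 = -92 - 506 = -598
e × f = (902, -434, -598)
d · (e × f) = 29·902 + 13·(-434) + (-6)·(-598) = 26158 - 5642 + 3588 = 24104

24104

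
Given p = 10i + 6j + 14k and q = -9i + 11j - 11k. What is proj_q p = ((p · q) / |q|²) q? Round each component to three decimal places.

p · q = 10·(-9) + 6·11 + 14·(-11) = -90 + 66 - 154 = -178
|q|² = 81 + 121 + 121 = 323
proj_q p = (-178/323) · (-9, 11, -11) ≈ (4.960, -6.062, 6.062)

(4.960, -6.062, 6.062)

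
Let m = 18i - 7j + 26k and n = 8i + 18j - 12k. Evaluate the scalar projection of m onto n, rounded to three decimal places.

-12.747

m · n = 18·8 + (-7)·18 + 26·(-12) = 144 - 126 - 312 = -294
|n| = √(64 + 324 + 144) = √532 ≈ 23.0651
comp_n m = -294 / √532 ≈ -12.747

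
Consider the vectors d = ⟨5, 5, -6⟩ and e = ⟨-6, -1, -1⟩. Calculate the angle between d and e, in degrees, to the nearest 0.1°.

120.5

d · e = 5·(-6) + 5·(-1) + (-6)·(-1) = -30 - 5 + 6 = -29
|d|² = 25 + 25 + 36 = 86,  |d| = √86 ≈ 9.273618
|e|² = 36 + 1 + 1 = 38,  |e| = √38 ≈ 6.164414
cos θ = -29 / (9.273618 · 6.164414) ≈ -0.50729
θ = arccos(-0.50729) ≈ 120.5°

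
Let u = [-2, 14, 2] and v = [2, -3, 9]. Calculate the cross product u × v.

(132, 22, -22)

i: 14·9 - 2·(-3) = 126 - (-6) = 132
j: 2·2 - (-2)·9 = 4 - (-18) = 22
k: (-2)·(-3) - 14·2 = 6 - 28 = -22
u × v = (132, 22, -22)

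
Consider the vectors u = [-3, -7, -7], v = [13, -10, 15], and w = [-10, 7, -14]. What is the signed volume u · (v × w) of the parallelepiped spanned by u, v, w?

-266

v × w:
i: (-10)·(-14) - 15·7 = 140 - 105 = 35
j: 15·(-10) - 13·(-14) = -150 - (-182) = 32
k: 13·7 - (-10)·(-10) = 91 - 100 = -9
v × w = (35, 32, -9)
u · (v × w) = (-3)·35 + (-7)·32 + (-7)·(-9) = -105 - 224 + 63 = -266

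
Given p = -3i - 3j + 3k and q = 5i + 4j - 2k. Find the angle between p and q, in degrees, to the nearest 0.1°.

p · q = (-3)·5 + (-3)·4 + 3·(-2) = -15 - 12 - 6 = -33
|p|² = 9 + 9 + 9 = 27,  |p| = √27 ≈ 5.196152
|q|² = 25 + 16 + 4 = 45,  |q| = √45 ≈ 6.708204
cos θ = -33 / (5.196152 · 6.708204) ≈ -0.94673
θ = arccos(-0.94673) ≈ 161.2°

161.2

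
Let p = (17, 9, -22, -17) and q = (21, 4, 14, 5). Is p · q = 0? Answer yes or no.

p · q = 17·21 + 9·4 + (-22)·14 + (-17)·5 = 357 + 36 - 308 - 85 = 0
Zero, so the vectors are orthogonal.

yes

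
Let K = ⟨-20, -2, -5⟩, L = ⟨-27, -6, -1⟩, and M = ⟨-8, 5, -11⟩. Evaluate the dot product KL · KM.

KL = L − K = (-7, -4, 4)
KM = M − K = (12, 7, -6)
KL · KM = (-7)·12 + (-4)·7 + 4·(-6) = -84 - 28 - 24 = -136

-136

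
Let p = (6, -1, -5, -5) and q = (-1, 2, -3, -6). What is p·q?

37

p · q = 6·(-1) + (-1)·2 + (-5)·(-3) + (-5)·(-6) = -6 - 2 + 15 + 30 = 37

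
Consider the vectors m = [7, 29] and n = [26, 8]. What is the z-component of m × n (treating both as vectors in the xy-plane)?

7·8 - 29·26 = 56 - 754 = -698

-698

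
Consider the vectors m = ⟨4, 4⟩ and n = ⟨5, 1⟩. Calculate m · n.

24

m · n = 4·5 + 4·1 = 20 + 4 = 24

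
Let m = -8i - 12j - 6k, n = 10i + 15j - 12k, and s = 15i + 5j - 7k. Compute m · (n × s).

n × s:
i: 15·(-7) - (-12)·5 = -105 - (-60) = -45
j: (-12)·15 - 10·(-7) = -180 - (-70) = -110
k: 10·5 - 15·15 = 50 - 225 = -175
n × s = (-45, -110, -175)
m · (n × s) = (-8)·(-45) + (-12)·(-110) + (-6)·(-175) = 360 + 1320 + 1050 = 2730

2730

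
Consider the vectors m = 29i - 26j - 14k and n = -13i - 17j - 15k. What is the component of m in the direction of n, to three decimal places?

10.523

m · n = 29·(-13) + (-26)·(-17) + (-14)·(-15) = -377 + 442 + 210 = 275
|n| = √(169 + 289 + 225) = √683 ≈ 26.1343
comp_n m = 275 / √683 ≈ 10.523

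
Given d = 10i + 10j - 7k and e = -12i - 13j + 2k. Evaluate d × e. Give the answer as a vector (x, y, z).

(-71, 64, -10)

i: 10·2 - (-7)·(-13) = 20 - 91 = -71
j: (-7)·(-12) - 10·2 = 84 - 20 = 64
k: 10·(-13) - 10·(-12) = -130 - (-120) = -10
d × e = (-71, 64, -10)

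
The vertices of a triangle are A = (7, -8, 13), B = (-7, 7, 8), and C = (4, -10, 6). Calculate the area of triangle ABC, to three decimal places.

AB = (-14, 15, -5),  AC = (-3, -2, -7)
i: 15·(-7) - (-5)·(-2) = -105 - 10 = -115
j: (-5)·(-3) - (-14)·(-7) = 15 - 98 = -83
k: (-14)·(-2) - 15·(-3) = 28 - (-45) = 73
AB × AC = (-115, -83, 73)
|AB × AC| = √25443 ≈ 159.5086
area = ½ · 159.5086 ≈ 79.754

79.754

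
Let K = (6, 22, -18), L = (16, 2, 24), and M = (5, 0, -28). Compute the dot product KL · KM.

KL = L − K = (10, -20, 42)
KM = M − K = (-1, -22, -10)
KL · KM = 10·(-1) + (-20)·(-22) + 42·(-10) = -10 + 440 - 420 = 10

10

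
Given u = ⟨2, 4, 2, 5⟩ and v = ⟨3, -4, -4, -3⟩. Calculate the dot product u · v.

-33

u · v = 2·3 + 4·(-4) + 2·(-4) + 5·(-3) = 6 - 16 - 8 - 15 = -33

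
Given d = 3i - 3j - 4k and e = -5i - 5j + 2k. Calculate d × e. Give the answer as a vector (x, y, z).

i: (-3)·2 - (-4)·(-5) = -6 - 20 = -26
j: (-4)·(-5) - 3·2 = 20 - 6 = 14
k: 3·(-5) - (-3)·(-5) = -15 - 15 = -30
d × e = (-26, 14, -30)

(-26, 14, -30)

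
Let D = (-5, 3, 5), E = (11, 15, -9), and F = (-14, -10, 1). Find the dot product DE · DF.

DE = E − D = (16, 12, -14)
DF = F − D = (-9, -13, -4)
DE · DF = 16·(-9) + 12·(-13) + (-14)·(-4) = -144 - 156 + 56 = -244

-244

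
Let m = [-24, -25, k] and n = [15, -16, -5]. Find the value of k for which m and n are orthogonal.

m · n = (-24)·15 + (-25)·(-16) + k·(-5) = 40 - 5k
Set equal to 0: -5k = -40, so k = 8.

8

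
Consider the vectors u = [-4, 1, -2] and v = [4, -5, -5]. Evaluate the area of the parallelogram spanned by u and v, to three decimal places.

i: 1·(-5) - (-2)·(-5) = -5 - 10 = -15
j: (-2)·4 - (-4)·(-5) = -8 - 20 = -28
k: (-4)·(-5) - 1·4 = 20 - 4 = 16
u × v = (-15, -28, 16)
|u × v| = √((-15)² + (-28)² + 16²) = √1265 ≈ 35.5668

35.567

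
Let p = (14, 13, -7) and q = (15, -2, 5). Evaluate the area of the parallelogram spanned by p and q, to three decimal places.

288.019

i: 13·5 - (-7)·(-2) = 65 - 14 = 51
j: (-7)·15 - 14·5 = -105 - 70 = -175
k: 14·(-2) - 13·15 = -28 - 195 = -223
p × q = (51, -175, -223)
|p × q| = √(51² + (-175)² + (-223)²) = √82955 ≈ 288.0191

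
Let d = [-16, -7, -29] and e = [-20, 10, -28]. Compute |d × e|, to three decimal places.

i: (-7)·(-28) - (-29)·10 = 196 - (-290) = 486
j: (-29)·(-20) - (-16)·(-28) = 580 - 448 = 132
k: (-16)·10 - (-7)·(-20) = -160 - 140 = -300
d × e = (486, 132, -300)
|d × e| = √(486² + 132² + (-300)²) = √343620 ≈ 586.1911

586.191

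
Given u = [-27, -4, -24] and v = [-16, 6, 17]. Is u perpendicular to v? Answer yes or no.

yes

u · v = (-27)·(-16) + (-4)·6 + (-24)·17 = 432 - 24 - 408 = 0
Zero, so the vectors are orthogonal.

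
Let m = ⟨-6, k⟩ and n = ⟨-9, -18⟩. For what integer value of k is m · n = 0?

3

m · n = (-6)·(-9) + k·(-18) = 54 - 18k
Set equal to 0: -18k = -54, so k = 3.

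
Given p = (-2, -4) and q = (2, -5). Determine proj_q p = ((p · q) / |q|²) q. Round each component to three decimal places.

(1.103, -2.759)

p · q = (-2)·2 + (-4)·(-5) = -4 + 20 = 16
|q|² = 4 + 25 = 29
proj_q p = (16/29) · (2, -5) ≈ (1.103, -2.759)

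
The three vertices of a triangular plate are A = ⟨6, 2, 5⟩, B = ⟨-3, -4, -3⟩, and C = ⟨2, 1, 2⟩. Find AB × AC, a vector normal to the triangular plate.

(10, 5, -15)

AB = (-9, -6, -8)
AC = (-4, -1, -3)
i: (-6)·(-3) - (-8)·(-1) = 18 - 8 = 10
j: (-8)·(-4) - (-9)·(-3) = 32 - 27 = 5
k: (-9)·(-1) - (-6)·(-4) = 9 - 24 = -15
AB × AC = (10, 5, -15)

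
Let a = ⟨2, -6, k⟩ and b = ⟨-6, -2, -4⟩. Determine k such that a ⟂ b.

0

a · b = 2·(-6) + (-6)·(-2) + k·(-4) = 0 - 4k
Set equal to 0: -4k = 0, so k = 0.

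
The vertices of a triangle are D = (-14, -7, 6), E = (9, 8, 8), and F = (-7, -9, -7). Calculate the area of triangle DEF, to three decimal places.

DE = (23, 15, 2),  DF = (7, -2, -13)
i: 15·(-13) - 2·(-2) = -195 - (-4) = -191
j: 2·7 - 23·(-13) = 14 - (-299) = 313
k: 23·(-2) - 15·7 = -46 - 105 = -151
DE × DF = (-191, 313, -151)
|DE × DF| = √157251 ≈ 396.5489
area = ½ · 396.5489 ≈ 198.274

198.274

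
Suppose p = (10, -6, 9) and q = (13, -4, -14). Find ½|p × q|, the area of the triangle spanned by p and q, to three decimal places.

143.085

i: (-6)·(-14) - 9·(-4) = 84 - (-36) = 120
j: 9·13 - 10·(-14) = 117 - (-140) = 257
k: 10·(-4) - (-6)·13 = -40 - (-78) = 38
p × q = (120, 257, 38)
|p × q| = √(120² + 257² + 38²) = √81893 ≈ 286.1695
area = ½ · 286.1695 ≈ 143.085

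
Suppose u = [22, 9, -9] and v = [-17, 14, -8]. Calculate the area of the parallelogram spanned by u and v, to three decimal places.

568.927

i: 9·(-8) - (-9)·14 = -72 - (-126) = 54
j: (-9)·(-17) - 22·(-8) = 153 - (-176) = 329
k: 22·14 - 9·(-17) = 308 - (-153) = 461
u × v = (54, 329, 461)
|u × v| = √(54² + 329² + 461²) = √323678 ≈ 568.9271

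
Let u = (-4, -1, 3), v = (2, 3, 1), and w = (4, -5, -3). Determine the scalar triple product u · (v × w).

v × w:
i: 3·(-3) - 1·(-5) = -9 - (-5) = -4
j: 1·4 - 2·(-3) = 4 - (-6) = 10
k: 2·(-5) - 3·4 = -10 - 12 = -22
v × w = (-4, 10, -22)
u · (v × w) = (-4)·(-4) + (-1)·10 + 3·(-22) = 16 - 10 - 66 = -60

-60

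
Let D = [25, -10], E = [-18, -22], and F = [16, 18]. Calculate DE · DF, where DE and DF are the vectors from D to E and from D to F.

DE = E − D = (-43, -12)
DF = F − D = (-9, 28)
DE · DF = (-43)·(-9) + (-12)·28 = 387 - 336 = 51

51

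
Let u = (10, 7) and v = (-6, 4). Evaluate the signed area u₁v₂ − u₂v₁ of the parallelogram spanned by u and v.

10·4 - 7·(-6) = 40 - (-42) = 82

82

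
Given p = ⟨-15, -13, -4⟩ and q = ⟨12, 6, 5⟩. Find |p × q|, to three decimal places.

i: (-13)·5 - (-4)·6 = -65 - (-24) = -41
j: (-4)·12 - (-15)·5 = -48 - (-75) = 27
k: (-15)·6 - (-13)·12 = -90 - (-156) = 66
p × q = (-41, 27, 66)
|p × q| = √((-41)² + 27² + 66²) = √6766 ≈ 82.2557

82.256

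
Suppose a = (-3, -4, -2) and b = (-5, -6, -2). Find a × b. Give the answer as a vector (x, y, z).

i: (-4)·(-2) - (-2)·(-6) = 8 - 12 = -4
j: (-2)·(-5) - (-3)·(-2) = 10 - 6 = 4
k: (-3)·(-6) - (-4)·(-5) = 18 - 20 = -2
a × b = (-4, 4, -2)

(-4, 4, -2)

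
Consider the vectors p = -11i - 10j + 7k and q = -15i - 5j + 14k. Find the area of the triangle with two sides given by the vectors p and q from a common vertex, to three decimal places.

74.918

i: (-10)·14 - 7·(-5) = -140 - (-35) = -105
j: 7·(-15) - (-11)·14 = -105 - (-154) = 49
k: (-11)·(-5) - (-10)·(-15) = 55 - 150 = -95
p × q = (-105, 49, -95)
|p × q| = √((-105)² + 49² + (-95)²) = √22451 ≈ 149.8366
area = ½ · 149.8366 ≈ 74.918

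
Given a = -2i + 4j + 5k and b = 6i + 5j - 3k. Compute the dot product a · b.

a · b = (-2)·6 + 4·5 + 5·(-3) = -12 + 20 - 15 = -7

-7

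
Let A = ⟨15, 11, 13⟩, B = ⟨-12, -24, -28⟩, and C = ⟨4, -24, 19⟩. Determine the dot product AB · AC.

1276

AB = B − A = (-27, -35, -41)
AC = C − A = (-11, -35, 6)
AB · AC = (-27)·(-11) + (-35)·(-35) + (-41)·6 = 297 + 1225 - 246 = 1276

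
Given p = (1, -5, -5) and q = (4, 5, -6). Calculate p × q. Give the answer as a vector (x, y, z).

i: (-5)·(-6) - (-5)·5 = 30 - (-25) = 55
j: (-5)·4 - 1·(-6) = -20 - (-6) = -14
k: 1·5 - (-5)·4 = 5 - (-20) = 25
p × q = (55, -14, 25)

(55, -14, 25)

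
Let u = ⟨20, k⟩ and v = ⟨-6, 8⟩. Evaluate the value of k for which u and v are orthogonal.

u · v = 20·(-6) + k·8 = -120 + 8k
Set equal to 0: 8k = 120, so k = 15.

15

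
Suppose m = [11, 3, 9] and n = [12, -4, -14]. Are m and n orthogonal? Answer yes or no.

m · n = 11·12 + 3·(-4) + 9·(-14) = 132 - 12 - 126 = -6
Nonzero, so the vectors are not orthogonal.

no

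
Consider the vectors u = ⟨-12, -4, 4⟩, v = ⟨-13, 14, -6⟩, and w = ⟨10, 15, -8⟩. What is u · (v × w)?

v × w:
i: 14·(-8) - (-6)·15 = -112 - (-90) = -22
j: (-6)·10 - (-13)·(-8) = -60 - 104 = -164
k: (-13)·15 - 14·10 = -195 - 140 = -335
v × w = (-22, -164, -335)
u · (v × w) = (-12)·(-22) + (-4)·(-164) + 4·(-335) = 264 + 656 - 1340 = -420

-420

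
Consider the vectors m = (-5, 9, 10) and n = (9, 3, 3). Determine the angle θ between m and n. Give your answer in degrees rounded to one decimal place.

85.2

m · n = (-5)·9 + 9·3 + 10·3 = -45 + 27 + 30 = 12
|m|² = 25 + 81 + 100 = 206,  |m| = √206 ≈ 14.352700
|n|² = 81 + 9 + 9 = 99,  |n| = √99 ≈ 9.949874
cos θ = 12 / (14.352700 · 9.949874) ≈ 0.08403
θ = arccos(0.08403) ≈ 85.2°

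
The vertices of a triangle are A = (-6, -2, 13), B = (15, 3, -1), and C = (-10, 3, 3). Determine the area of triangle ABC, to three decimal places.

147.293

AB = (21, 5, -14),  AC = (-4, 5, -10)
i: 5·(-10) - (-14)·5 = -50 - (-70) = 20
j: (-14)·(-4) - 21·(-10) = 56 - (-210) = 266
k: 21·5 - 5·(-4) = 105 - (-20) = 125
AB × AC = (20, 266, 125)
|AB × AC| = √86781 ≈ 294.5862
area = ½ · 294.5862 ≈ 147.293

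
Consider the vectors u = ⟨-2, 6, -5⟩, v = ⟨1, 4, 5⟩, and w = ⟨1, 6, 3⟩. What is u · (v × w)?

v × w:
i: 4·3 - 5·6 = 12 - 30 = -18
j: 5·1 - 1·3 = 5 - 3 = 2
k: 1·6 - 4·1 = 6 - 4 = 2
v × w = (-18, 2, 2)
u · (v × w) = (-2)·(-18) + 6·2 + (-5)·2 = 36 + 12 - 10 = 38

38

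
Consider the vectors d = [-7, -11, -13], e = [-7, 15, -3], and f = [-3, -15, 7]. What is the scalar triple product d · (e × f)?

e × f:
i: 15·7 - (-3)·(-15) = 105 - 45 = 60
j: (-3)·(-3) - (-7)·7 = 9 - (-49) = 58
k: (-7)·(-15) - 15·(-3) = 105 - (-45) = 150
e × f = (60, 58, 150)
d · (e × f) = (-7)·60 + (-11)·58 + (-13)·150 = -420 - 638 - 1950 = -3008

-3008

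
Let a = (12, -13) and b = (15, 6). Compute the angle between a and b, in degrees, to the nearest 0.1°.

a · b = 12·15 + (-13)·6 = 180 - 78 = 102
|a|² = 144 + 169 = 313,  |a| = √313 ≈ 17.691806
|b|² = 225 + 36 = 261,  |b| = √261 ≈ 16.155494
cos θ = 102 / (17.691806 · 16.155494) ≈ 0.35687
θ = arccos(0.35687) ≈ 69.1°

69.1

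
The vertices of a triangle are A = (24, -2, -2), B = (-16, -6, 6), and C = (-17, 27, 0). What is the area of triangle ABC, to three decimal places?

684.120

AB = (-40, -4, 8),  AC = (-41, 29, 2)
i: (-4)·2 - 8·29 = -8 - 232 = -240
j: 8·(-41) - (-40)·2 = -328 - (-80) = -248
k: (-40)·29 - (-4)·(-41) = -1160 - 164 = -1324
AB × AC = (-240, -248, -1324)
|AB × AC| = √1872080 ≈ 1368.2397
area = ½ · 1368.2397 ≈ 684.120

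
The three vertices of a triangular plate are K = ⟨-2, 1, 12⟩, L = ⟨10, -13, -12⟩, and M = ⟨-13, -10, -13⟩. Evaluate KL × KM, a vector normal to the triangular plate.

(86, 564, -286)

KL = (12, -14, -24)
KM = (-11, -11, -25)
i: (-14)·(-25) - (-24)·(-11) = 350 - 264 = 86
j: (-24)·(-11) - 12·(-25) = 264 - (-300) = 564
k: 12·(-11) - (-14)·(-11) = -132 - 154 = -286
KL × KM = (86, 564, -286)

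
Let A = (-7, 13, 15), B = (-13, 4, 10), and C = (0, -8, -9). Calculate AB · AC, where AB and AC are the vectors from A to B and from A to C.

AB = B − A = (-6, -9, -5)
AC = C − A = (7, -21, -24)
AB · AC = (-6)·7 + (-9)·(-21) + (-5)·(-24) = -42 + 189 + 120 = 267

267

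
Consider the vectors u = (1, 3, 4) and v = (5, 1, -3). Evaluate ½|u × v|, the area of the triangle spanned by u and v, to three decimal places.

i: 3·(-3) - 4·1 = -9 - 4 = -13
j: 4·5 - 1·(-3) = 20 - (-3) = 23
k: 1·1 - 3·5 = 1 - 15 = -14
u × v = (-13, 23, -14)
|u × v| = √((-13)² + 23² + (-14)²) = √894 ≈ 29.8998
area = ½ · 29.8998 ≈ 14.950

14.950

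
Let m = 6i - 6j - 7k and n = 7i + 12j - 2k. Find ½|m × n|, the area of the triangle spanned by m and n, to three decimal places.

i: (-6)·(-2) - (-7)·12 = 12 - (-84) = 96
j: (-7)·7 - 6·(-2) = -49 - (-12) = -37
k: 6·12 - (-6)·7 = 72 - (-42) = 114
m × n = (96, -37, 114)
|m × n| = √(96² + (-37)² + 114²) = √23581 ≈ 153.5611
area = ½ · 153.5611 ≈ 76.781

76.781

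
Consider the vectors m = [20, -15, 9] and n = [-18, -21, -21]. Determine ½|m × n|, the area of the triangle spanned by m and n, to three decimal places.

i: (-15)·(-21) - 9·(-21) = 315 - (-189) = 504
j: 9·(-18) - 20·(-21) = -162 - (-420) = 258
k: 20·(-21) - (-15)·(-18) = -420 - 270 = -690
m × n = (504, 258, -690)
|m × n| = √(504² + 258² + (-690)²) = √796680 ≈ 892.5693
area = ½ · 892.5693 ≈ 446.285

446.285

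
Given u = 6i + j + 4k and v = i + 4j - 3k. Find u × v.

(-19, 22, 23)

i: 1·(-3) - 4·4 = -3 - 16 = -19
j: 4·1 - 6·(-3) = 4 - (-18) = 22
k: 6·4 - 1·1 = 24 - 1 = 23
u × v = (-19, 22, 23)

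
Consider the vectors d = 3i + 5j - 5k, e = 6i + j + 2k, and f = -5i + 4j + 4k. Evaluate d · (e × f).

e × f:
i: 1·4 - 2·4 = 4 - 8 = -4
j: 2·(-5) - 6·4 = -10 - 24 = -34
k: 6·4 - 1·(-5) = 24 - (-5) = 29
e × f = (-4, -34, 29)
d · (e × f) = 3·(-4) + 5·(-34) + (-5)·29 = -12 - 170 - 145 = -327

-327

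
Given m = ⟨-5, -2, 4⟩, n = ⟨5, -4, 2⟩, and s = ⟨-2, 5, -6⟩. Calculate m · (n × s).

n × s:
i: (-4)·(-6) - 2·5 = 24 - 10 = 14
j: 2·(-2) - 5·(-6) = -4 - (-30) = 26
k: 5·5 - (-4)·(-2) = 25 - 8 = 17
n × s = (14, 26, 17)
m · (n × s) = (-5)·14 + (-2)·26 + 4·17 = -70 - 52 + 68 = -54

-54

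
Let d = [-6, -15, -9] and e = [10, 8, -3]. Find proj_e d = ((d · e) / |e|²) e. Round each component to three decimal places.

d · e = (-6)·10 + (-15)·8 + (-9)·(-3) = -60 - 120 + 27 = -153
|e|² = 100 + 64 + 9 = 173
proj_e d = (-153/173) · (10, 8, -3) ≈ (-8.844, -7.075, 2.653)

(-8.844, -7.075, 2.653)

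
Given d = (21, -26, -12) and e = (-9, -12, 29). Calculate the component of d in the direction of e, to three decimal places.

-6.891

d · e = 21·(-9) + (-26)·(-12) + (-12)·29 = -189 + 312 - 348 = -225
|e| = √(81 + 144 + 841) = √1066 ≈ 32.6497
comp_e d = -225 / √1066 ≈ -6.891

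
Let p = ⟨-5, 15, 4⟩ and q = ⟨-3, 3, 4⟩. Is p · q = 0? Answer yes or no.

no

p · q = (-5)·(-3) + 15·3 + 4·4 = 15 + 45 + 16 = 76
Nonzero, so the vectors are not orthogonal.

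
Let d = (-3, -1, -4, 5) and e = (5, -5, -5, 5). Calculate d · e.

d · e = (-3)·5 + (-1)·(-5) + (-4)·(-5) + 5·5 = -15 + 5 + 20 + 25 = 35

35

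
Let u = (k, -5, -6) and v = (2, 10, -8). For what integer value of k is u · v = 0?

1

u · v = k·2 + (-5)·10 + (-6)·(-8) = -2 + 2k
Set equal to 0: 2k = 2, so k = 1.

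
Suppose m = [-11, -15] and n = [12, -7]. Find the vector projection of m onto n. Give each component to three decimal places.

m · n = (-11)·12 + (-15)·(-7) = -132 + 105 = -27
|n|² = 144 + 49 = 193
proj_n m = (-27/193) · (12, -7) ≈ (-1.679, 0.979)

(-1.679, 0.979)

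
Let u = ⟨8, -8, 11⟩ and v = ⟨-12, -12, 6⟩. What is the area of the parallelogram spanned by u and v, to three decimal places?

i: (-8)·6 - 11·(-12) = -48 - (-132) = 84
j: 11·(-12) - 8·6 = -132 - 48 = -180
k: 8·(-12) - (-8)·(-12) = -96 - 96 = -192
u × v = (84, -180, -192)
|u × v| = √(84² + (-180)² + (-192)²) = √76320 ≈ 276.2607

276.261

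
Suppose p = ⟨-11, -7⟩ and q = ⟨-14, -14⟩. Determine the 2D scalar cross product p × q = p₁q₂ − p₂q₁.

(-11)·(-14) - (-7)·(-14) = 154 - 98 = 56

56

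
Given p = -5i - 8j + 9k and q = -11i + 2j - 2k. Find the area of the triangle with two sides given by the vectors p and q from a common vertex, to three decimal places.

73.296

i: (-8)·(-2) - 9·2 = 16 - 18 = -2
j: 9·(-11) - (-5)·(-2) = -99 - 10 = -109
k: (-5)·2 - (-8)·(-11) = -10 - 88 = -98
p × q = (-2, -109, -98)
|p × q| = √((-2)² + (-109)² + (-98)²) = √21489 ≈ 146.5913
area = ½ · 146.5913 ≈ 73.296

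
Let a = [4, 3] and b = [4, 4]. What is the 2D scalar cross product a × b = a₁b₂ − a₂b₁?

4

4·4 - 3·4 = 16 - 12 = 4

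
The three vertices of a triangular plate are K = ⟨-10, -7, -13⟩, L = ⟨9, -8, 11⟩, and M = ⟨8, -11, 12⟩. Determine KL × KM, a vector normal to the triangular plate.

(71, -43, -58)

KL = (19, -1, 24)
KM = (18, -4, 25)
i: (-1)·25 - 24·(-4) = -25 - (-96) = 71
j: 24·18 - 19·25 = 432 - 475 = -43
k: 19·(-4) - (-1)·18 = -76 - (-18) = -58
KL × KM = (71, -43, -58)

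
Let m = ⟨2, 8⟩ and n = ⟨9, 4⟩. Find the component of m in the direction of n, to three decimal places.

m · n = 2·9 + 8·4 = 18 + 32 = 50
|n| = √(81 + 16) = √97 ≈ 9.8489
comp_n m = 50 / √97 ≈ 5.077

5.077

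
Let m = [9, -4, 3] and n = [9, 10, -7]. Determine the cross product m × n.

(-2, 90, 126)

i: (-4)·(-7) - 3·10 = 28 - 30 = -2
j: 3·9 - 9·(-7) = 27 - (-63) = 90
k: 9·10 - (-4)·9 = 90 - (-36) = 126
m × n = (-2, 90, 126)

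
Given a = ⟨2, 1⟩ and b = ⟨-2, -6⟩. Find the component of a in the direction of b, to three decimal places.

a · b = 2·(-2) + 1·(-6) = -4 - 6 = -10
|b| = √(4 + 36) = √40 ≈ 6.3246
comp_b a = -10 / √40 ≈ -1.581

-1.581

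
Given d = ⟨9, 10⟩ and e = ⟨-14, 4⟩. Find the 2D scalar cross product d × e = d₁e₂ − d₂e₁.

176

9·4 - 10·(-14) = 36 - (-140) = 176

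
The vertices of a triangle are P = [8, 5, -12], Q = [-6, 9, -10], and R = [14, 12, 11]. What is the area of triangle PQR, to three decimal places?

182.019

PQ = (-14, 4, 2),  PR = (6, 7, 23)
i: 4·23 - 2·7 = 92 - 14 = 78
j: 2·6 - (-14)·23 = 12 - (-322) = 334
k: (-14)·7 - 4·6 = -98 - 24 = -122
PQ × PR = (78, 334, -122)
|PQ × PR| = √132524 ≈ 364.0385
area = ½ · 364.0385 ≈ 182.019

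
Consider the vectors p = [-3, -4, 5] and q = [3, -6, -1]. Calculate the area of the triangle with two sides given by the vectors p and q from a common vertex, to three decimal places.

i: (-4)·(-1) - 5·(-6) = 4 - (-30) = 34
j: 5·3 - (-3)·(-1) = 15 - 3 = 12
k: (-3)·(-6) - (-4)·3 = 18 - (-12) = 30
p × q = (34, 12, 30)
|p × q| = √(34² + 12² + 30²) = √2200 ≈ 46.9042
area = ½ · 46.9042 ≈ 23.452

23.452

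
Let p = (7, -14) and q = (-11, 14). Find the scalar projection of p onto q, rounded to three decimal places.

-15.333

p · q = 7·(-11) + (-14)·14 = -77 - 196 = -273
|q| = √(121 + 196) = √317 ≈ 17.8045
comp_q p = -273 / √317 ≈ -15.333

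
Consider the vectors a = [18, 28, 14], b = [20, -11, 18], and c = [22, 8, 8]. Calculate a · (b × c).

b × c:
i: (-11)·8 - 18·8 = -88 - 144 = -232
j: 18·22 - 20·8 = 396 - 160 = 236
k: 20·8 - (-11)·22 = 160 - (-242) = 402
b × c = (-232, 236, 402)
a · (b × c) = 18·(-232) + 28·236 + 14·402 = -4176 + 6608 + 5628 = 8060

8060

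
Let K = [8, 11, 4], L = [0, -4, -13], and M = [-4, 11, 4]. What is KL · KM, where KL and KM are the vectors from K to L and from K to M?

KL = L − K = (-8, -15, -17)
KM = M − K = (-12, 0, 0)
KL · KM = (-8)·(-12) + (-15)·0 + (-17)·0 = 96 + 0 + 0 = 96

96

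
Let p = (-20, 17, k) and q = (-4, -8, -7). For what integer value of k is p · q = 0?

-8

p · q = (-20)·(-4) + 17·(-8) + k·(-7) = -56 - 7k
Set equal to 0: -7k = 56, so k = -8.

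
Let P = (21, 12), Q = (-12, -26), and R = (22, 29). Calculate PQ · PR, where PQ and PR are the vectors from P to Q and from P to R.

PQ = Q − P = (-33, -38)
PR = R − P = (1, 17)
PQ · PR = (-33)·1 + (-38)·17 = -33 - 646 = -679

-679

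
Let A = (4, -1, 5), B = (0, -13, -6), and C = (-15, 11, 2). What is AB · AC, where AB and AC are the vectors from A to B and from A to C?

AB = B − A = (-4, -12, -11)
AC = C − A = (-19, 12, -3)
AB · AC = (-4)·(-19) + (-12)·12 + (-11)·(-3) = 76 - 144 + 33 = -35

-35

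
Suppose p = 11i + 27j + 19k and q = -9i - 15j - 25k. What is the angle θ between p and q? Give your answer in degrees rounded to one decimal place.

p · q = 11·(-9) + 27·(-15) + 19·(-25) = -99 - 405 - 475 = -979
|p|² = 121 + 729 + 361 = 1211,  |p| = √1211 ≈ 34.799425
|q|² = 81 + 225 + 625 = 931,  |q| = √931 ≈ 30.512293
cos θ = -979 / (34.799425 · 30.512293) ≈ -0.92201
θ = arccos(-0.92201) ≈ 157.2°

157.2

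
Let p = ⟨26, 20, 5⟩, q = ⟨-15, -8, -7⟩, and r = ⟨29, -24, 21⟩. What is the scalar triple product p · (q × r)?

-3536

q × r:
i: (-8)·21 - (-7)·(-24) = -168 - 168 = -336
j: (-7)·29 - (-15)·21 = -203 - (-315) = 112
k: (-15)·(-24) - (-8)·29 = 360 - (-232) = 592
q × r = (-336, 112, 592)
p · (q × r) = 26·(-336) + 20·112 + 5·592 = -8736 + 2240 + 2960 = -3536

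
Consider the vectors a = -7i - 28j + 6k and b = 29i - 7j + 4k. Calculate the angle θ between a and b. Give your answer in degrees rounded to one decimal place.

a · b = (-7)·29 + (-28)·(-7) + 6·4 = -203 + 196 + 24 = 17
|a|² = 49 + 784 + 36 = 869,  |a| = √869 ≈ 29.478806
|b|² = 841 + 49 + 16 = 906,  |b| = √906 ≈ 30.099834
cos θ = 17 / (29.478806 · 30.099834) ≈ 0.01916
θ = arccos(0.01916) ≈ 88.9°

88.9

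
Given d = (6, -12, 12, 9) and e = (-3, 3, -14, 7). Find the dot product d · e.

-159

d · e = 6·(-3) + (-12)·3 + 12·(-14) + 9·7 = -18 - 36 - 168 + 63 = -159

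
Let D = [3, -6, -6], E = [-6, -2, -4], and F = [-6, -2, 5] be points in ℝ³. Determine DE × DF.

DE = (-9, 4, 2)
DF = (-9, 4, 11)
i: 4·11 - 2·4 = 44 - 8 = 36
j: 2·(-9) - (-9)·11 = -18 - (-99) = 81
k: (-9)·4 - 4·(-9) = -36 - (-36) = 0
DE × DF = (36, 81, 0)

(36, 81, 0)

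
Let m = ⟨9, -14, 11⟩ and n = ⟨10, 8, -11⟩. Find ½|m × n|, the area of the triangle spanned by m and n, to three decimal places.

152.464

i: (-14)·(-11) - 11·8 = 154 - 88 = 66
j: 11·10 - 9·(-11) = 110 - (-99) = 209
k: 9·8 - (-14)·10 = 72 - (-140) = 212
m × n = (66, 209, 212)
|m × n| = √(66² + 209² + 212²) = √92981 ≈ 304.9279
area = ½ · 304.9279 ≈ 152.464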